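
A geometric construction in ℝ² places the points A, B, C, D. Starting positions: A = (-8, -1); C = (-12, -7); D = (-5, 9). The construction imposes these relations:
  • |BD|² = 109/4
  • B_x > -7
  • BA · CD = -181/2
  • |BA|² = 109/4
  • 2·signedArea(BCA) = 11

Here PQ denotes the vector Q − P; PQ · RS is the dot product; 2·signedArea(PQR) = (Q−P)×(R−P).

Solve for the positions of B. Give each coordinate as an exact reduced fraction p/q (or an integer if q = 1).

1. B_x = -13/2  [BA · CD = -181/2 ∩ 2·signedArea(BCA) = 11]
2. B_y = 4  [BA · CD = -181/2 ∩ 2·signedArea(BCA) = 11]
   → B = (-13/2, 4)

B = (-13/2, 4)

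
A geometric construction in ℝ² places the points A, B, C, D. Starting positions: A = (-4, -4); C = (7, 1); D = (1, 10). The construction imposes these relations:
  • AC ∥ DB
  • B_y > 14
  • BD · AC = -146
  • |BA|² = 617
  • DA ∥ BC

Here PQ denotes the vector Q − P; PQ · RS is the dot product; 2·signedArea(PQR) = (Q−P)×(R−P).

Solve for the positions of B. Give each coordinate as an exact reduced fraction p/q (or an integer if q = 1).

1. B_x = 12  [DA ∥ BC ∩ AC ∥ DB]
2. B_y = 15  [DA ∥ BC ∩ AC ∥ DB]
   → B = (12, 15)

B = (12, 15)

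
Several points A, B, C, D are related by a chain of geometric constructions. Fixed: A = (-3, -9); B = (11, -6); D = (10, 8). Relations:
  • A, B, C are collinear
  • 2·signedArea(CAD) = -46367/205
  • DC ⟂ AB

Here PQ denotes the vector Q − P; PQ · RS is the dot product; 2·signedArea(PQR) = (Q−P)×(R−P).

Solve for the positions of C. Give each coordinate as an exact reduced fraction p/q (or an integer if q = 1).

C = (2647/205, -1146/205)

1. C_x = 2647/205  [A, B, C are collinear ∩ DC ⟂ AB]
2. C_y = -1146/205  [A, B, C are collinear ∩ DC ⟂ AB]
   → C = (2647/205, -1146/205)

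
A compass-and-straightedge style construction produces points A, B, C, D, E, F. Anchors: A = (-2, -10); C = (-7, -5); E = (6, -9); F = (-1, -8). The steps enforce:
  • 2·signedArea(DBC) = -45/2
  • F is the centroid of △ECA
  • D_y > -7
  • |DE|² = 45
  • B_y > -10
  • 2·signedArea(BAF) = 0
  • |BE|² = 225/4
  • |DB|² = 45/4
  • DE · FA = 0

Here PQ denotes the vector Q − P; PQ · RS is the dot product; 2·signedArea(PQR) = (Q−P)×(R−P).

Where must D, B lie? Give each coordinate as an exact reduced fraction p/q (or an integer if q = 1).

1. D_x = 0  [line 1·x + 2·y + 12 = 0 ∩ |DE|² = 45]
2. D_y = -6  [line 1·x + 2·y + 12 = 0 ∩ |DE|² = 45]
   → D = (0, -6)
3. B_x = -3/2  [2·signedArea(BAF) = 0 ∩ 2·signedArea(DBC) = -45/2]
4. B_y = -9  [2·signedArea(BAF) = 0 ∩ 2·signedArea(DBC) = -45/2]
   → B = (-3/2, -9)

B = (-3/2, -9)
D = (0, -6)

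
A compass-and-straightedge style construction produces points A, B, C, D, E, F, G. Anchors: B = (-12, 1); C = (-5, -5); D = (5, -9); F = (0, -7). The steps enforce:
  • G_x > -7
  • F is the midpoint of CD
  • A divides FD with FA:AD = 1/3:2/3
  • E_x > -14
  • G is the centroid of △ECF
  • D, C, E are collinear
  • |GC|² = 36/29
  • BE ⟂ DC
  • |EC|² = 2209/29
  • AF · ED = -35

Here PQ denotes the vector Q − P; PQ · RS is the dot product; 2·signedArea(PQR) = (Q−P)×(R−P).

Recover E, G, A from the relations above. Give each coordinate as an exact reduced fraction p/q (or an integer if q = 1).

1. E_x = -380/29  [D, C, E are collinear ∩ BE ⟂ DC]
2. E_y = -51/29  [D, C, E are collinear ∩ BE ⟂ DC]
   → E = (-380/29, -51/29)
3. G_x = -175/29  [G is the centroid of △ECF]
4. G_y = -133/29  [G is the centroid of △ECF]
   → G = (-175/29, -133/29)
5. A_x = 5/3  [A divides FD with FA:AD = 1/3:2/3]
6. A_y = -23/3  [A divides FD with FA:AD = 1/3:2/3]
   → A = (5/3, -23/3)

A = (5/3, -23/3)
E = (-380/29, -51/29)
G = (-175/29, -133/29)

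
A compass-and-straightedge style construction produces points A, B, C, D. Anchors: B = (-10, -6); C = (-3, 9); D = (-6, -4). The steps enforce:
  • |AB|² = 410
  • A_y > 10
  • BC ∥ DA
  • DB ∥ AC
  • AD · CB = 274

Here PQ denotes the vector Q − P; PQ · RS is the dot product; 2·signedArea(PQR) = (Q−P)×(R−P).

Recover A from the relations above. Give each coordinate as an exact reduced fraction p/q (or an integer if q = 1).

1. A_x = 1  [DB ∥ AC ∩ BC ∥ DA]
2. A_y = 11  [DB ∥ AC ∩ BC ∥ DA]
   → A = (1, 11)

A = (1, 11)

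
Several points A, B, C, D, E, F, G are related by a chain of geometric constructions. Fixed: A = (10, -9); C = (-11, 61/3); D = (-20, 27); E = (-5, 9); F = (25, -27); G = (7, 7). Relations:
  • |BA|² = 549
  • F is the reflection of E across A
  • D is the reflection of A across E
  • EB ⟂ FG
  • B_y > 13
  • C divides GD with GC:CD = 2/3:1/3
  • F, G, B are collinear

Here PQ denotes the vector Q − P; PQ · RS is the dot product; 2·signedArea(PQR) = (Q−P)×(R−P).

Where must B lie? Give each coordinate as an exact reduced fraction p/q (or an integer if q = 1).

B = (656/185, 2502/185)

1. B_x = 656/185  [F, G, B are collinear ∩ EB ⟂ FG]
2. B_y = 2502/185  [F, G, B are collinear ∩ EB ⟂ FG]
   → B = (656/185, 2502/185)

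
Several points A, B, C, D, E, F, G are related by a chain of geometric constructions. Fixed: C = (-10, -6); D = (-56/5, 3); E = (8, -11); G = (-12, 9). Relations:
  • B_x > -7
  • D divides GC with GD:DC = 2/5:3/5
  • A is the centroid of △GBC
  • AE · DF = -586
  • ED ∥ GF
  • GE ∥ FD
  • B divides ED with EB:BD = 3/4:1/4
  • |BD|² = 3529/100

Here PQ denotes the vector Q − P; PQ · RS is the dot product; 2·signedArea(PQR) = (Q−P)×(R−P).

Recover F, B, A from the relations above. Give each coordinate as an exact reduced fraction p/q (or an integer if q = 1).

A = (-142/15, 5/6)
B = (-32/5, -1/2)
F = (-156/5, 23)

1. F_x = -156/5  [GE ∥ FD ∩ ED ∥ GF]
2. F_y = 23  [GE ∥ FD ∩ ED ∥ GF]
   → F = (-156/5, 23)
3. B_x = -32/5  [B divides ED with EB:BD = 3/4:1/4]
4. B_y = -1/2  [B divides ED with EB:BD = 3/4:1/4]
   → B = (-32/5, -1/2)
5. A_x = -142/15  [A is the centroid of △GBC]
6. A_y = 5/6  [A is the centroid of △GBC]
   → A = (-142/15, 5/6)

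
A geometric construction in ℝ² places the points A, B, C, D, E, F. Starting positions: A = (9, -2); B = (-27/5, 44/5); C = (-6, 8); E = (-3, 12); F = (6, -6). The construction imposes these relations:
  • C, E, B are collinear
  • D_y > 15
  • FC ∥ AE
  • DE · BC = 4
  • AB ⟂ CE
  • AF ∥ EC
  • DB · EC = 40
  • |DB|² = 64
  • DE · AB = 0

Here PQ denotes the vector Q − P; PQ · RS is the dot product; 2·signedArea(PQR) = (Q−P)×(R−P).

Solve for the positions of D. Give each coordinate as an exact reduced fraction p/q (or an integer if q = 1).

1. D_x = -3/5  [DE · AB = 0 ∩ DE · BC = 4]
2. D_y = 76/5  [DE · AB = 0 ∩ DE · BC = 4]
   → D = (-3/5, 76/5)

D = (-3/5, 76/5)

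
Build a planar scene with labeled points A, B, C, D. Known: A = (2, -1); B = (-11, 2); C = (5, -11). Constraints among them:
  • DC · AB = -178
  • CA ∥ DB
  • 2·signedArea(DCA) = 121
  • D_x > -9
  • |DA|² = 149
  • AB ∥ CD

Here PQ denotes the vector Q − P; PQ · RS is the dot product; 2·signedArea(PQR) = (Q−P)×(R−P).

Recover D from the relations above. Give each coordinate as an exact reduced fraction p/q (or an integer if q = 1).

D = (-8, -8)

1. D_x = -8  [CA ∥ DB ∩ AB ∥ CD]
2. D_y = -8  [CA ∥ DB ∩ AB ∥ CD]
   → D = (-8, -8)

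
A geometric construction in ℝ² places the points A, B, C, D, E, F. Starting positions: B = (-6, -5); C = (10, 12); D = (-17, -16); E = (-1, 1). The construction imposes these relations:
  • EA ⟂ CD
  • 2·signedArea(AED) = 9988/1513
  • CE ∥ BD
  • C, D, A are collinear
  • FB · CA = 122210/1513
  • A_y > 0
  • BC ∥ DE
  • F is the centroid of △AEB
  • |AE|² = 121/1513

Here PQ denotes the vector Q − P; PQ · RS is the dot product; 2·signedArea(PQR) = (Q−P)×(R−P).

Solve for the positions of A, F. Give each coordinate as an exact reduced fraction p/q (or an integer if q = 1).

A = (-1205/1513, 1216/1513)
F = (-3932/1513, -1612/1513)

1. A_x = -1205/1513  [C, D, A are collinear ∩ EA ⟂ CD]
2. A_y = 1216/1513  [C, D, A are collinear ∩ EA ⟂ CD]
   → A = (-1205/1513, 1216/1513)
3. F_x = -3932/1513  [F is the centroid of △AEB]
4. F_y = -1612/1513  [F is the centroid of △AEB]
   → F = (-3932/1513, -1612/1513)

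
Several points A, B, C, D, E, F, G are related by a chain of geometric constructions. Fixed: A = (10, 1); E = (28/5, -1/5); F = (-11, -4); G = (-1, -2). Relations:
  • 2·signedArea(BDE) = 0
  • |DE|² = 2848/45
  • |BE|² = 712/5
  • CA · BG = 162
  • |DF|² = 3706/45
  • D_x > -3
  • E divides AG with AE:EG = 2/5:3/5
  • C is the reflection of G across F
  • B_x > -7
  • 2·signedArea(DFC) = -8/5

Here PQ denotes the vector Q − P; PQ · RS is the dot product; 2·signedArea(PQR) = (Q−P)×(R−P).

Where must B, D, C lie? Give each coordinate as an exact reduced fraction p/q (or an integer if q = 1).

1. C_x = -21  [C is the reflection of G across F]
2. C_y = -6  [C is the reflection of G across F]
   → C = (-21, -6)
3. D_x = -32/15  [line 2·x + -10·y + -82/5 = 0 ∩ |DF|² = 3706/45]
4. D_y = -31/15  [line 2·x + -10·y + -82/5 = 0 ∩ |DF|² = 3706/45]
   → D = (-32/15, -31/15)
5. B_x = -6  [2·signedArea(BDE) = 0 ∩ CA · BG = 162]
6. B_y = -3  [2·signedArea(BDE) = 0 ∩ CA · BG = 162]
   → B = (-6, -3)

B = (-6, -3)
C = (-21, -6)
D = (-32/15, -31/15)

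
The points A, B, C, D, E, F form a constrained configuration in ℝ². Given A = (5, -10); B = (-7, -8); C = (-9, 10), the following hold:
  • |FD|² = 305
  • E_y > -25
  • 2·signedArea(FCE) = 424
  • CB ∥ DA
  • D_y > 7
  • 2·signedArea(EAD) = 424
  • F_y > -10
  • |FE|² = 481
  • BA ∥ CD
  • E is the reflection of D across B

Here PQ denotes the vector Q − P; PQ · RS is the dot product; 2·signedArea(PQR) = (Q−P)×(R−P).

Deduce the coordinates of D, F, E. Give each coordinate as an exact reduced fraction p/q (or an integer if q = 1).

D = (3, 8)
E = (-17, -24)
F = (-1, -9)

1. D_x = 3  [CB ∥ DA ∩ BA ∥ CD]
2. D_y = 8  [CB ∥ DA ∩ BA ∥ CD]
   → D = (3, 8)
3. E_x = -17  [E is the reflection of D across B]
4. E_y = -24  [E is the reflection of D across B]
   → E = (-17, -24)
5. F_x = -1  [line 34·x + -8·y + -38 = 0 ∩ |FE|² = 481]
6. F_y = -9  [line 34·x + -8·y + -38 = 0 ∩ |FE|² = 481]
   → F = (-1, -9)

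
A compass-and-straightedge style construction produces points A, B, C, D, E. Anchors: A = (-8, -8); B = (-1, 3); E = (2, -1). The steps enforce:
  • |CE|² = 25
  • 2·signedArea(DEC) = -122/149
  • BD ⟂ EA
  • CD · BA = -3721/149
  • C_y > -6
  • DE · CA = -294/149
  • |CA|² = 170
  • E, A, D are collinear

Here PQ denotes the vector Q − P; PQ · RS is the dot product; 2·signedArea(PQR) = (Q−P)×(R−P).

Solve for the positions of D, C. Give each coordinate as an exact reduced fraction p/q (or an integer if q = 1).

1. D_x = 278/149  [E, A, D are collinear ∩ BD ⟂ EA]
2. D_y = -163/149  [E, A, D are collinear ∩ BD ⟂ EA]
   → D = (278/149, -163/149)
3. C_x = 705/149  [CD · BA = -3721/149 ∩ 2·signedArea(DEC) = -122/149]
4. C_y = -773/149  [CD · BA = -3721/149 ∩ 2·signedArea(DEC) = -122/149]
   → C = (705/149, -773/149)

C = (705/149, -773/149)
D = (278/149, -163/149)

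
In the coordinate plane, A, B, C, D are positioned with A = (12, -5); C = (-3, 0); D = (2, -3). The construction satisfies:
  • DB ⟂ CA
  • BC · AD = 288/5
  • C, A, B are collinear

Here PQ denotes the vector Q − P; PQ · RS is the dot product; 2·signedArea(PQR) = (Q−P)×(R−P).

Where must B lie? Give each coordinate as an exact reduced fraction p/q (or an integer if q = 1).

1. B_x = 12/5  [C, A, B are collinear ∩ DB ⟂ CA]
2. B_y = -9/5  [C, A, B are collinear ∩ DB ⟂ CA]
   → B = (12/5, -9/5)

B = (12/5, -9/5)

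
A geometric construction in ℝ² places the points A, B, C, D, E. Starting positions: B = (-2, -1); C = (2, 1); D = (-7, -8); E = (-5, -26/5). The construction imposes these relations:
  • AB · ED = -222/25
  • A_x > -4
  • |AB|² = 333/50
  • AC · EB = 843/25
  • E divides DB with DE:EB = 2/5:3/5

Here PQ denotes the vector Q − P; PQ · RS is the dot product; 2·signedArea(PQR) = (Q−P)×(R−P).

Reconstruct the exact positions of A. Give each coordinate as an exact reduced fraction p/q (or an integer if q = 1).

1. A_x = -7/2  [line 2·x + 14/5·y + 392/25 = 0 ∩ |AB|² = 333/50]
2. A_y = -31/10  [line 2·x + 14/5·y + 392/25 = 0 ∩ |AB|² = 333/50]
   → A = (-7/2, -31/10)

A = (-7/2, -31/10)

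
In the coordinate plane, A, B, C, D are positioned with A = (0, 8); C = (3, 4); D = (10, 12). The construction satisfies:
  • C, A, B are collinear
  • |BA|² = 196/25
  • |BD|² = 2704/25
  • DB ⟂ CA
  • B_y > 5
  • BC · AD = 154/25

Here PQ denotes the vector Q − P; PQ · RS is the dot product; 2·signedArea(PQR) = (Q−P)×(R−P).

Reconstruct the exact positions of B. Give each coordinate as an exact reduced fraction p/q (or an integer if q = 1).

1. B_x = 42/25  [C, A, B are collinear ∩ DB ⟂ CA]
2. B_y = 144/25  [C, A, B are collinear ∩ DB ⟂ CA]
   → B = (42/25, 144/25)

B = (42/25, 144/25)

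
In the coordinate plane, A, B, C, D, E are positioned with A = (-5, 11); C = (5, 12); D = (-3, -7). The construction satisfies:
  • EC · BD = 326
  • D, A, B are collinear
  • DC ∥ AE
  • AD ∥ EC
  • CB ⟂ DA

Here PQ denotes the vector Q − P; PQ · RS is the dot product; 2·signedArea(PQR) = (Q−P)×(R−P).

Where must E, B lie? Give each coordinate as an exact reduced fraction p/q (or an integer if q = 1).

B = (-409/82, 893/82)
E = (3, 30)

1. E_x = 3  [AD ∥ EC ∩ DC ∥ AE]
2. E_y = 30  [AD ∥ EC ∩ DC ∥ AE]
   → E = (3, 30)
3. B_x = -409/82  [D, A, B are collinear ∩ CB ⟂ DA]
4. B_y = 893/82  [D, A, B are collinear ∩ CB ⟂ DA]
   → B = (-409/82, 893/82)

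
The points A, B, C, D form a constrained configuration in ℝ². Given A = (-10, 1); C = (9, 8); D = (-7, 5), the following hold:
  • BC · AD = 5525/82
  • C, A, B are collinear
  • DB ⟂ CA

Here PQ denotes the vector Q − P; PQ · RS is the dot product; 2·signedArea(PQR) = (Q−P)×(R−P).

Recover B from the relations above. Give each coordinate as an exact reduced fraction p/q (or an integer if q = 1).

B = (-497/82, 201/82)

1. B_x = -497/82  [C, A, B are collinear ∩ DB ⟂ CA]
2. B_y = 201/82  [C, A, B are collinear ∩ DB ⟂ CA]
   → B = (-497/82, 201/82)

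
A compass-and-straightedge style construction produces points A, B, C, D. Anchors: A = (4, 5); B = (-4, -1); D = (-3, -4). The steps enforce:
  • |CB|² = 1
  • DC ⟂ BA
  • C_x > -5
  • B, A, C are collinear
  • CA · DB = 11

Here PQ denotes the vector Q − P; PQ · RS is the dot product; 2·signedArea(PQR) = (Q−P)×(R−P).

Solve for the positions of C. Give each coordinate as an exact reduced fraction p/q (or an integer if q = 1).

C = (-24/5, -8/5)

1. C_x = -24/5  [B, A, C are collinear ∩ DC ⟂ BA]
2. C_y = -8/5  [B, A, C are collinear ∩ DC ⟂ BA]
   → C = (-24/5, -8/5)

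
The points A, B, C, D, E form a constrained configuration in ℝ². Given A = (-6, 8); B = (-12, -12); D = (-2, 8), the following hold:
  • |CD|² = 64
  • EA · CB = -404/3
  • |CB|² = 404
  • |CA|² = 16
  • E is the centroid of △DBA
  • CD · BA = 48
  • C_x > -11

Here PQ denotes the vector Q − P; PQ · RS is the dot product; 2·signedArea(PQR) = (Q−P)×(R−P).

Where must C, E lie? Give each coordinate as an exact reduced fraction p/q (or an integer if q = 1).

C = (-10, 8)
E = (-20/3, 4/3)

1. E_x = -20/3  [E is the centroid of △DBA]
2. E_y = 4/3  [E is the centroid of △DBA]
   → E = (-20/3, 4/3)
3. C_x = -10  [CD · BA = 48 ∩ EA · CB = -404/3]
4. C_y = 8  [CD · BA = 48 ∩ EA · CB = -404/3]
   → C = (-10, 8)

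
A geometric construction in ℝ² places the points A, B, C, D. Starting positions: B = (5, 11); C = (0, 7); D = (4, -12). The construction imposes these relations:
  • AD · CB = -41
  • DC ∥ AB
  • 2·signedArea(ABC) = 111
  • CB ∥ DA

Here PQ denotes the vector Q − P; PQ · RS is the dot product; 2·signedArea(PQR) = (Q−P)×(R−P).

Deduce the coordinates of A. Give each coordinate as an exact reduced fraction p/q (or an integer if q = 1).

A = (9, -8)

1. A_x = 9  [DC ∥ AB ∩ CB ∥ DA]
2. A_y = -8  [DC ∥ AB ∩ CB ∥ DA]
   → A = (9, -8)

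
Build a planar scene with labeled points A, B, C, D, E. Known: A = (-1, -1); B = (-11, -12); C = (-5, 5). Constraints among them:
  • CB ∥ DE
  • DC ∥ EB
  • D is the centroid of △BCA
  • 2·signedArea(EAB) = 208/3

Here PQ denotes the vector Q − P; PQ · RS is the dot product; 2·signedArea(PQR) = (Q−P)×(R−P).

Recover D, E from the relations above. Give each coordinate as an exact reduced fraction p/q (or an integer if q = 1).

D = (-17/3, -8/3)
E = (-35/3, -59/3)

1. D_x = -17/3  [D is the centroid of △BCA]
2. D_y = -8/3  [D is the centroid of △BCA]
   → D = (-17/3, -8/3)
3. E_x = -35/3  [DC ∥ EB ∩ CB ∥ DE]
4. E_y = -59/3  [DC ∥ EB ∩ CB ∥ DE]
   → E = (-35/3, -59/3)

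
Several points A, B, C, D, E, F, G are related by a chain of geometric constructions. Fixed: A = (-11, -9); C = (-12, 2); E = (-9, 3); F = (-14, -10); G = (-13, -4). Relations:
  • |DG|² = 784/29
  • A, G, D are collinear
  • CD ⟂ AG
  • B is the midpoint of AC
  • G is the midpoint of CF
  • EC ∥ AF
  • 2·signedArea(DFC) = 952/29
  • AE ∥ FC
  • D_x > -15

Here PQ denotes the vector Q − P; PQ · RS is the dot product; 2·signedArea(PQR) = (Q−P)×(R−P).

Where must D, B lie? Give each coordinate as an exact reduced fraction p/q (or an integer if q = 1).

1. D_x = -433/29  [A, G, D are collinear ∩ CD ⟂ AG]
2. D_y = 24/29  [A, G, D are collinear ∩ CD ⟂ AG]
   → D = (-433/29, 24/29)
3. B_x = -23/2  [B is the midpoint of AC]
4. B_y = -7/2  [B is the midpoint of AC]
   → B = (-23/2, -7/2)

B = (-23/2, -7/2)
D = (-433/29, 24/29)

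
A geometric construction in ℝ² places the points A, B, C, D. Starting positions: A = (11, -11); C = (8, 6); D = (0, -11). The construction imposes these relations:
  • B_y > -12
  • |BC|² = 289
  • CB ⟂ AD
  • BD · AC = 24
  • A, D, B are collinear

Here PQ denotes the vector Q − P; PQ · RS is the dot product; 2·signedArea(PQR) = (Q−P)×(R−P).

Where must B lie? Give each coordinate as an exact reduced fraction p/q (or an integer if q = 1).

1. B_x = 8  [A, D, B are collinear ∩ CB ⟂ AD]
2. B_y = -11  [A, D, B are collinear ∩ CB ⟂ AD]
   → B = (8, -11)

B = (8, -11)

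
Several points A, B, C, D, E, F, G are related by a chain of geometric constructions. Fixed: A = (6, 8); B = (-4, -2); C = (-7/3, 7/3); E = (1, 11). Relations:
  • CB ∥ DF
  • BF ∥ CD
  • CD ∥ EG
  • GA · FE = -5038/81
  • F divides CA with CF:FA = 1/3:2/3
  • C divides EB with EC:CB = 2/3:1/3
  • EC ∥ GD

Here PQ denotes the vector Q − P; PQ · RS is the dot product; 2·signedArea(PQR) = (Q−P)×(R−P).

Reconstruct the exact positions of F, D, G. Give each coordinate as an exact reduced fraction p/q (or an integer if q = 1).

D = (19/9, 77/9)
F = (4/9, 38/9)
G = (49/9, 155/9)

1. F_x = 4/9  [F divides CA with CF:FA = 1/3:2/3]
2. F_y = 38/9  [F divides CA with CF:FA = 1/3:2/3]
   → F = (4/9, 38/9)
3. D_x = 19/9  [CB ∥ DF ∩ BF ∥ CD]
4. D_y = 77/9  [CB ∥ DF ∩ BF ∥ CD]
   → D = (19/9, 77/9)
5. G_x = 49/9  [EC ∥ GD ∩ CD ∥ EG]
6. G_y = 155/9  [EC ∥ GD ∩ CD ∥ EG]
   → G = (49/9, 155/9)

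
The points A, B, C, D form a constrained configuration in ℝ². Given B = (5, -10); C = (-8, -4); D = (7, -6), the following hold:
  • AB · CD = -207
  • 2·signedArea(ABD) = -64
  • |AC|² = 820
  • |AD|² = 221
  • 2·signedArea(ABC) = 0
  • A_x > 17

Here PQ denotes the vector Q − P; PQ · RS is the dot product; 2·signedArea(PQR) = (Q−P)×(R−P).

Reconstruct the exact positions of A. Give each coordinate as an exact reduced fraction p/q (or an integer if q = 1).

1. A_x = 18  [2·signedArea(ABC) = 0 ∩ AB · CD = -207]
2. A_y = -16  [2·signedArea(ABC) = 0 ∩ AB · CD = -207]
   → A = (18, -16)

A = (18, -16)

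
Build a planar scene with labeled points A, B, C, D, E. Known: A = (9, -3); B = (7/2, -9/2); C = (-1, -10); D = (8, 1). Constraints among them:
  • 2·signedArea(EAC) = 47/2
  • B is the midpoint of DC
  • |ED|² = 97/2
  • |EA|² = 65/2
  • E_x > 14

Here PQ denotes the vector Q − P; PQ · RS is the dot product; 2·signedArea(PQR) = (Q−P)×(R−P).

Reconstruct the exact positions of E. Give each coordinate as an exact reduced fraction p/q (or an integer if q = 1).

1. E_x = 29/2  [line 7·x + -10·y + -233/2 = 0 ∩ |ED|² = 97/2]
2. E_y = -3/2  [line 7·x + -10·y + -233/2 = 0 ∩ |ED|² = 97/2]
   → E = (29/2, -3/2)

E = (29/2, -3/2)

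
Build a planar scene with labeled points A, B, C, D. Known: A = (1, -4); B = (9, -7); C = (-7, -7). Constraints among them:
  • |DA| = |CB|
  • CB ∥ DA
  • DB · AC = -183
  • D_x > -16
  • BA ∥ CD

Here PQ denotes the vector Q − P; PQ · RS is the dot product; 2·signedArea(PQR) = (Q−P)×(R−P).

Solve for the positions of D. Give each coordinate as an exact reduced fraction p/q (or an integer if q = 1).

D = (-15, -4)

1. D_x = -15  [CB ∥ DA ∩ BA ∥ CD]
2. D_y = -4  [CB ∥ DA ∩ BA ∥ CD]
   → D = (-15, -4)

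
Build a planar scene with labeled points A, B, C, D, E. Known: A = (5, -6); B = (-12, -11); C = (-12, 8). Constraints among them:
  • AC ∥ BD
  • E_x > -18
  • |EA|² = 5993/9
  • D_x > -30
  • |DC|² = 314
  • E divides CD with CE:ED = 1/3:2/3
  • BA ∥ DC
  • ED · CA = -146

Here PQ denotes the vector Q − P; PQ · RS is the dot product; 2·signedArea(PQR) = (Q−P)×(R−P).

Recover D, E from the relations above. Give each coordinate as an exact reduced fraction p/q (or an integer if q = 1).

D = (-29, 3)
E = (-53/3, 19/3)

1. D_x = -29  [BA ∥ DC ∩ AC ∥ BD]
2. D_y = 3  [BA ∥ DC ∩ AC ∥ BD]
   → D = (-29, 3)
3. E_x = -53/3  [E divides CD with CE:ED = 1/3:2/3]
4. E_y = 19/3  [E divides CD with CE:ED = 1/3:2/3]
   → E = (-53/3, 19/3)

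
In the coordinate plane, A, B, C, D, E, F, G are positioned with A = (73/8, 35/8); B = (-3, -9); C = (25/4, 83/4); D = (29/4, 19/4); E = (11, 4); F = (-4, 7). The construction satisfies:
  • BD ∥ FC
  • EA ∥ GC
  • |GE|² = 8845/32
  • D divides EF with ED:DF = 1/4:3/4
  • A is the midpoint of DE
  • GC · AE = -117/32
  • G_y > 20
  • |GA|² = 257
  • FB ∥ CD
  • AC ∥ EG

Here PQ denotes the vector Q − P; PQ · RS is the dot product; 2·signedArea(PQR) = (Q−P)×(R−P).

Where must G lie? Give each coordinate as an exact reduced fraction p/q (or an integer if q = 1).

G = (65/8, 163/8)

1. G_x = 65/8  [EA ∥ GC ∩ AC ∥ EG]
2. G_y = 163/8  [EA ∥ GC ∩ AC ∥ EG]
   → G = (65/8, 163/8)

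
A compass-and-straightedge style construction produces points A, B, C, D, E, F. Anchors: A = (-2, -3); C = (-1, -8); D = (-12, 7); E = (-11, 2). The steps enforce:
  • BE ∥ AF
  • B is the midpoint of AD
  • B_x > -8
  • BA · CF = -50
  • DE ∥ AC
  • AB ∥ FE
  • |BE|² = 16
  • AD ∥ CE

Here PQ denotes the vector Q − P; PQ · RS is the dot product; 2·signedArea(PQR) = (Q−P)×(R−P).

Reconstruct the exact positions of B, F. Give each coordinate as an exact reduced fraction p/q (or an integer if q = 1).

1. B_x = -7  [B is the midpoint of AD]
2. B_y = 2  [B is the midpoint of AD]
   → B = (-7, 2)
3. F_x = -6  [AB ∥ FE ∩ BE ∥ AF]
4. F_y = -3  [AB ∥ FE ∩ BE ∥ AF]
   → F = (-6, -3)

B = (-7, 2)
F = (-6, -3)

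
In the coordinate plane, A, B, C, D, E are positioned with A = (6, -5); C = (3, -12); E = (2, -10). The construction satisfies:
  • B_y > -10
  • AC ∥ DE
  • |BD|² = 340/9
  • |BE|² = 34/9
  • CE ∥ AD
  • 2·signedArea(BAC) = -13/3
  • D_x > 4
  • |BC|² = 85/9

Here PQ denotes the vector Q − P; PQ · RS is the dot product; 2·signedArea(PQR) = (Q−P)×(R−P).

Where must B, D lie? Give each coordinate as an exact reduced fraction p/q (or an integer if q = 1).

1. B_x = 11/3  [line 7·x + -3·y + -158/3 = 0 ∩ |BC|² = 85/9]
2. B_y = -9  [line 7·x + -3·y + -158/3 = 0 ∩ |BC|² = 85/9]
   → B = (11/3, -9)
3. D_x = 5  [AC ∥ DE ∩ CE ∥ AD]
4. D_y = -3  [AC ∥ DE ∩ CE ∥ AD]
   → D = (5, -3)

B = (11/3, -9)
D = (5, -3)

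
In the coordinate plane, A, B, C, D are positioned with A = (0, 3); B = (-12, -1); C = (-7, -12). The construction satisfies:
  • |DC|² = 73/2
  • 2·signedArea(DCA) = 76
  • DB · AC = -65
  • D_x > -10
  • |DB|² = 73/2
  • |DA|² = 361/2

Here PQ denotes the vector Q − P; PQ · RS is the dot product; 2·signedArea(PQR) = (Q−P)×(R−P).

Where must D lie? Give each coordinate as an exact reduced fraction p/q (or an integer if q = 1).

1. D_x = -19/2  [2·signedArea(DCA) = 76 ∩ DB · AC = -65]
2. D_y = -13/2  [2·signedArea(DCA) = 76 ∩ DB · AC = -65]
   → D = (-19/2, -13/2)

D = (-19/2, -13/2)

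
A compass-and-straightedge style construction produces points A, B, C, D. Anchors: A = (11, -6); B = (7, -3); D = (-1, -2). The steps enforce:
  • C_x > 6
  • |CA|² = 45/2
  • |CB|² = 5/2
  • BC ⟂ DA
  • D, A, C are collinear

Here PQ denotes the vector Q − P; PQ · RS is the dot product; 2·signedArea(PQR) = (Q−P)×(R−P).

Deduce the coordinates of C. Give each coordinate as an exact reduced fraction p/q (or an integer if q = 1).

1. C_x = 13/2  [D, A, C are collinear ∩ BC ⟂ DA]
2. C_y = -9/2  [D, A, C are collinear ∩ BC ⟂ DA]
   → C = (13/2, -9/2)

C = (13/2, -9/2)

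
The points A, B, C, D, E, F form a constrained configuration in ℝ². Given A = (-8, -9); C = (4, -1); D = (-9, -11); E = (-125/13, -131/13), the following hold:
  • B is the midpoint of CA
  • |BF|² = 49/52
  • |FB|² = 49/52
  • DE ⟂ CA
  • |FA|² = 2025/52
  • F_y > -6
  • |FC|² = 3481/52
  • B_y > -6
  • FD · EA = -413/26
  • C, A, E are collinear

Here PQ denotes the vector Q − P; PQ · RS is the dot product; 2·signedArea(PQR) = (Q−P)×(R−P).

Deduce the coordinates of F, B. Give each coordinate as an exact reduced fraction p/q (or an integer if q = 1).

1. F_x = -73/26  [line -21/13·x + -14/13·y + -21/2 = 0 ∩ |FC|² = 3481/52]
2. F_y = -72/13  [line -21/13·x + -14/13·y + -21/2 = 0 ∩ |FC|² = 3481/52]
   → F = (-73/26, -72/13)
3. B_x = -2  [B is the midpoint of CA]
4. B_y = -5  [B is the midpoint of CA]
   → B = (-2, -5)

B = (-2, -5)
F = (-73/26, -72/13)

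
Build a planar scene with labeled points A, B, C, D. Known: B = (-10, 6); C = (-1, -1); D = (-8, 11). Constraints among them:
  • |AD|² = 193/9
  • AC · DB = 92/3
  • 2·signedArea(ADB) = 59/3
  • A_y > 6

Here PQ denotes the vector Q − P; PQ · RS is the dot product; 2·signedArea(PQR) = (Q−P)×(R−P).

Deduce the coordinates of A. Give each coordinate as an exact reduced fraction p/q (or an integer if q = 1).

1. A_x = -17/3  [AC · DB = 92/3 ∩ 2·signedArea(ADB) = 59/3]
2. A_y = 7  [AC · DB = 92/3 ∩ 2·signedArea(ADB) = 59/3]
   → A = (-17/3, 7)

A = (-17/3, 7)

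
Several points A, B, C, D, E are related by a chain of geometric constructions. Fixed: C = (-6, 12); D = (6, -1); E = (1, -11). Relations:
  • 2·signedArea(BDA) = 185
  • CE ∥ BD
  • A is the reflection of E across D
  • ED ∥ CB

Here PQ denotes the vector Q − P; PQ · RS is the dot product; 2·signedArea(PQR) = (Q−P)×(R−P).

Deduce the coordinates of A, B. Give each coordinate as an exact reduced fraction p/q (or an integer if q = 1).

1. A_x = 11  [A is the reflection of E across D]
2. A_y = 9  [A is the reflection of E across D]
   → A = (11, 9)
3. B_x = -1  [CE ∥ BD ∩ ED ∥ CB]
4. B_y = 22  [CE ∥ BD ∩ ED ∥ CB]
   → B = (-1, 22)

A = (11, 9)
B = (-1, 22)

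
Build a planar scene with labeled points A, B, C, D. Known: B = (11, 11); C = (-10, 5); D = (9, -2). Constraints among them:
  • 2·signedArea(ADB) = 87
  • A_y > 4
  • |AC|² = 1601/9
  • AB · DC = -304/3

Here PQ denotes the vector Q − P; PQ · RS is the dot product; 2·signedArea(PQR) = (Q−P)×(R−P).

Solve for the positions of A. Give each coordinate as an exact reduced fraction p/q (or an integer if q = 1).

A = (10/3, 14/3)

1. A_x = 10/3  [2·signedArea(ADB) = 87 ∩ AB · DC = -304/3]
2. A_y = 14/3  [2·signedArea(ADB) = 87 ∩ AB · DC = -304/3]
   → A = (10/3, 14/3)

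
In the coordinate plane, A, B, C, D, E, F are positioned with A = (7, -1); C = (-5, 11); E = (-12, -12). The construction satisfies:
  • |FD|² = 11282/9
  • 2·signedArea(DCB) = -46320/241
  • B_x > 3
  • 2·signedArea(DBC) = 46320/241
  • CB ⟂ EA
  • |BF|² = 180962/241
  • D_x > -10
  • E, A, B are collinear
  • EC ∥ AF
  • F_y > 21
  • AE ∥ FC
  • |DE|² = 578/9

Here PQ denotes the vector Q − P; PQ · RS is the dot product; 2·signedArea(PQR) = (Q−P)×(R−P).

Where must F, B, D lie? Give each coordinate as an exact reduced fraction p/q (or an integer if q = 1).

1. F_x = 14  [AE ∥ FC ∩ EC ∥ AF]
2. F_y = 22  [AE ∥ FC ∩ EC ∥ AF]
   → F = (14, 22)
3. B_x = 775/241  [E, A, B are collinear ∩ CB ⟂ EA]
4. B_y = -769/241  [E, A, B are collinear ∩ CB ⟂ EA]
   → B = (775/241, -769/241)
5. D_x = -29/3  [line 3420/241·x + 1980/241·y + 41640/241 = 0 ∩ |FD|² = 11282/9]
6. D_y = -13/3  [line 3420/241·x + 1980/241·y + 41640/241 = 0 ∩ |FD|² = 11282/9]
   → D = (-29/3, -13/3)

B = (775/241, -769/241)
D = (-29/3, -13/3)
F = (14, 22)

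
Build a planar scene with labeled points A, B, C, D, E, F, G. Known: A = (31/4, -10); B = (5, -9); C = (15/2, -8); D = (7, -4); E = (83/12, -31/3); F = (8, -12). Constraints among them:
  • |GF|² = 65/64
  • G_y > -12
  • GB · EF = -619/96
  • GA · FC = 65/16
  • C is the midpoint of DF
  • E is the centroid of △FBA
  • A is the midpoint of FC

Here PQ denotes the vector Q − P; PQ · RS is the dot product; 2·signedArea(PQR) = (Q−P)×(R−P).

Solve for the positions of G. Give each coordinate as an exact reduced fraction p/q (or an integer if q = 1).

G = (63/8, -11)

1. G_x = 63/8  [GB · EF = -619/96 ∩ GA · FC = 65/16]
2. G_y = -11  [GB · EF = -619/96 ∩ GA · FC = 65/16]
   → G = (63/8, -11)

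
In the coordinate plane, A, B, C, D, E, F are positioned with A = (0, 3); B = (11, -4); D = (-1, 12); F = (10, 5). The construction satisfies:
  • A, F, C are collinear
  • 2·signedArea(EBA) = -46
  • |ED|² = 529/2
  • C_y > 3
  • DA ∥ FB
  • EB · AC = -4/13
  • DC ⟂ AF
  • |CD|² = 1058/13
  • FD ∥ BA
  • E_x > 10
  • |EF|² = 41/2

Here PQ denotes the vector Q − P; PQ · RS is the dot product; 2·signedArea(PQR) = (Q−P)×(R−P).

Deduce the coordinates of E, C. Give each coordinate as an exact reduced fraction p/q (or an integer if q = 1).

C = (10/13, 41/13)
E = (21/2, 1/2)

1. E_x = 21/2  [line -7·x + -11·y + 79 = 0 ∩ |EF|² = 41/2]
2. E_y = 1/2  [line -7·x + -11·y + 79 = 0 ∩ |EF|² = 41/2]
   → E = (21/2, 1/2)
3. C_x = 10/13  [EB · AC = -4/13 ∩ A, F, C are collinear]
4. C_y = 41/13  [EB · AC = -4/13 ∩ A, F, C are collinear]
   → C = (10/13, 41/13)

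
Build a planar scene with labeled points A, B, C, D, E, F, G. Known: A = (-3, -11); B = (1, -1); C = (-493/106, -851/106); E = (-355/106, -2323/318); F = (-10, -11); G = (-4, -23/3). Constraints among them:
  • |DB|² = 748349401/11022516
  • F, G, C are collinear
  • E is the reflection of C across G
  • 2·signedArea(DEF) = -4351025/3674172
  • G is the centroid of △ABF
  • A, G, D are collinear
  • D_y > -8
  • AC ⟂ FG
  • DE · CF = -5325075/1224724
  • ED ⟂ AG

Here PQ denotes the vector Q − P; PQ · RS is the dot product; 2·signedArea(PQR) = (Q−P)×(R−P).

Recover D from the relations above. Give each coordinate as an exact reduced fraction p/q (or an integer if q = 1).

1. D_x = -46745/11554  [A, G, D are collinear ∩ ED ⟂ AG]
2. D_y = -130226/17331  [A, G, D are collinear ∩ ED ⟂ AG]
   → D = (-46745/11554, -130226/17331)

D = (-46745/11554, -130226/17331)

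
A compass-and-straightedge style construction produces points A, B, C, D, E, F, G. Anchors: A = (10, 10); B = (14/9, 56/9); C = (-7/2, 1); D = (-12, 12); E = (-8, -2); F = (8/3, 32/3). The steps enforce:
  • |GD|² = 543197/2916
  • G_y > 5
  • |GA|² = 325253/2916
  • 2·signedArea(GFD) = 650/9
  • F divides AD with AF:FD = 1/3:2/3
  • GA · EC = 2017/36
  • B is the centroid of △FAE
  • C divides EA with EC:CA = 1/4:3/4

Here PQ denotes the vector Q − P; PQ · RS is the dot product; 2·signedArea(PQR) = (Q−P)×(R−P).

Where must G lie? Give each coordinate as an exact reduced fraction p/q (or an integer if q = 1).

G = (13/54, 161/27)

1. G_x = 13/54  [2·signedArea(GFD) = 650/9 ∩ GA · EC = 2017/36]
2. G_y = 161/27  [2·signedArea(GFD) = 650/9 ∩ GA · EC = 2017/36]
   → G = (13/54, 161/27)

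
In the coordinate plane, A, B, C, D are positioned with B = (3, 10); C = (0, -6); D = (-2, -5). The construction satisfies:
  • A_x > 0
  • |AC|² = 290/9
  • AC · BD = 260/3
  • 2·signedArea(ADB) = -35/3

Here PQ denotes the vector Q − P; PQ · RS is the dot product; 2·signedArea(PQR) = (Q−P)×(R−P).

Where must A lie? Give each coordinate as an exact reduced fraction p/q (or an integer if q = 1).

A = (1/3, -1/3)

1. A_x = 1/3  [AC · BD = 260/3 ∩ 2·signedArea(ADB) = -35/3]
2. A_y = -1/3  [AC · BD = 260/3 ∩ 2·signedArea(ADB) = -35/3]
   → A = (1/3, -1/3)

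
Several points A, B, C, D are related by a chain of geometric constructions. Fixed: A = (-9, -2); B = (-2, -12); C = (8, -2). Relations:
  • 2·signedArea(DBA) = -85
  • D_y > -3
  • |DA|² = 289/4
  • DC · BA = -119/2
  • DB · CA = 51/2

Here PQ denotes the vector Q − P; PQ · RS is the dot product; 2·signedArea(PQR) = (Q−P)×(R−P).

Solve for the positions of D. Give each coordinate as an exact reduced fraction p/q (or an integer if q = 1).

D = (-1/2, -2)

1. D_x = -1/2  [DC · BA = -119/2 ∩ DB · CA = 51/2]
2. D_y = -2  [DC · BA = -119/2 ∩ DB · CA = 51/2]
   → D = (-1/2, -2)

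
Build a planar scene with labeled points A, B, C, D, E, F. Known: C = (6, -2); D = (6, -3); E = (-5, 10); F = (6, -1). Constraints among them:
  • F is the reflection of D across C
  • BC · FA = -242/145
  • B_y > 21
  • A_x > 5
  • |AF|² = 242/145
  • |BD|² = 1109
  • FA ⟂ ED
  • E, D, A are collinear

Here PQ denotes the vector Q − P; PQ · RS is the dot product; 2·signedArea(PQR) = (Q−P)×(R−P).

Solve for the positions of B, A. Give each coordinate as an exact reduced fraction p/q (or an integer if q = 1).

1. A_x = 727/145  [E, D, A are collinear ∩ FA ⟂ ED]
2. A_y = -266/145  [E, D, A are collinear ∩ FA ⟂ ED]
   → A = (727/145, -266/145)
3. B_x = -16  [line 143/145·x + 121/145·y + -374/145 = 0 ∩ |BD|² = 1109]
4. B_y = 22  [line 143/145·x + 121/145·y + -374/145 = 0 ∩ |BD|² = 1109]
   → B = (-16, 22)

A = (727/145, -266/145)
B = (-16, 22)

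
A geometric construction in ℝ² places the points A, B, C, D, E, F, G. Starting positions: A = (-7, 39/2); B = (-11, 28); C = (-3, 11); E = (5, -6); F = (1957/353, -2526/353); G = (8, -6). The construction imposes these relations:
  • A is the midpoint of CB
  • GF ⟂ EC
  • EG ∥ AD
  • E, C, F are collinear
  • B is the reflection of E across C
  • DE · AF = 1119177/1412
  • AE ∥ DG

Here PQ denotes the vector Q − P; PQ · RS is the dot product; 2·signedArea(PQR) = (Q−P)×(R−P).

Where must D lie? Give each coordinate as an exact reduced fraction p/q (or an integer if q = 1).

D = (-4, 39/2)

1. D_x = -4  [AE ∥ DG ∩ EG ∥ AD]
2. D_y = 39/2  [AE ∥ DG ∩ EG ∥ AD]
   → D = (-4, 39/2)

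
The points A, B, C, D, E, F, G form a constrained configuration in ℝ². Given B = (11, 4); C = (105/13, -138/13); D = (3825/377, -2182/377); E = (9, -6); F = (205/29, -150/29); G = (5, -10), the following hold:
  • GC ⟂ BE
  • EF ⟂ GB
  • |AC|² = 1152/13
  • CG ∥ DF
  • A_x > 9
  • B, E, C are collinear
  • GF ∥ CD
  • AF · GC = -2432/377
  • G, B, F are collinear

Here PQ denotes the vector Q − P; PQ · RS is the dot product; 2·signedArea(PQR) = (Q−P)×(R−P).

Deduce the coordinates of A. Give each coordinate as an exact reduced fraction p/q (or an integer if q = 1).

A = (129/13, -18/13)

1. A_x = 129/13  [line -40/13·x + 8/13·y + 408/13 = 0 ∩ |AC|² = 1152/13]
2. A_y = -18/13  [line -40/13·x + 8/13·y + 408/13 = 0 ∩ |AC|² = 1152/13]
   → A = (129/13, -18/13)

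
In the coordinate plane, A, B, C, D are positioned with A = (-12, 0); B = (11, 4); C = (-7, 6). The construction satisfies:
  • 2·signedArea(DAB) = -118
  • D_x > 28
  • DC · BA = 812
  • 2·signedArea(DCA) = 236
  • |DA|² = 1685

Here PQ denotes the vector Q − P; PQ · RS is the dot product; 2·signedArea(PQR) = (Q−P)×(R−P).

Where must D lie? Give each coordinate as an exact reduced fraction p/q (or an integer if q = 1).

1. D_x = 29  [2·signedArea(DCA) = 236 ∩ 2·signedArea(DAB) = -118]
2. D_y = 2  [2·signedArea(DCA) = 236 ∩ 2·signedArea(DAB) = -118]
   → D = (29, 2)

D = (29, 2)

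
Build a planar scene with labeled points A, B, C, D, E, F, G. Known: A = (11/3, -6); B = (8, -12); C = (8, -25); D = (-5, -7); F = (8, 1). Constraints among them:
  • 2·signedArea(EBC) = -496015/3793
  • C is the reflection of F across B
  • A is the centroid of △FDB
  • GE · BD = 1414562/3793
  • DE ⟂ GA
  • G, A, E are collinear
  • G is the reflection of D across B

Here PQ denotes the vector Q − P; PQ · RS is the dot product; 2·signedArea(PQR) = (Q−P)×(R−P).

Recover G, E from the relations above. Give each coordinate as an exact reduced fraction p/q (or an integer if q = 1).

E = (-7811/3793, -8975/3793)
G = (21, -17)

1. G_x = 21  [G is the reflection of D across B]
2. G_y = -17  [G is the reflection of D across B]
   → G = (21, -17)
3. E_x = -7811/3793  [G, A, E are collinear ∩ DE ⟂ GA]
4. E_y = -8975/3793  [G, A, E are collinear ∩ DE ⟂ GA]
   → E = (-7811/3793, -8975/3793)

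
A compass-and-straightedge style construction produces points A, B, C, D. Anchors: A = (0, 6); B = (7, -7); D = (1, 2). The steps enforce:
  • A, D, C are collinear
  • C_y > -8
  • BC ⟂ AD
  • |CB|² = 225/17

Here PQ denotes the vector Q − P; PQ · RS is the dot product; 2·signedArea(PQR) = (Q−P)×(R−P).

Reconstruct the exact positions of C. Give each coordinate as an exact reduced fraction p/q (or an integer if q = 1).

C = (59/17, -134/17)

1. C_x = 59/17  [A, D, C are collinear ∩ BC ⟂ AD]
2. C_y = -134/17  [A, D, C are collinear ∩ BC ⟂ AD]
   → C = (59/17, -134/17)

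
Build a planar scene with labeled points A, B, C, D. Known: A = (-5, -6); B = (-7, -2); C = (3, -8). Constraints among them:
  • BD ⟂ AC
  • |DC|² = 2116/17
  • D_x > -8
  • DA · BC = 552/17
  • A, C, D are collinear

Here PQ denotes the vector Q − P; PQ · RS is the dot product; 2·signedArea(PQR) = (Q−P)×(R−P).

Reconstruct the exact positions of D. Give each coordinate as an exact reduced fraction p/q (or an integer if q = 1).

D = (-133/17, -90/17)

1. D_x = -133/17  [A, C, D are collinear ∩ BD ⟂ AC]
2. D_y = -90/17  [A, C, D are collinear ∩ BD ⟂ AC]
   → D = (-133/17, -90/17)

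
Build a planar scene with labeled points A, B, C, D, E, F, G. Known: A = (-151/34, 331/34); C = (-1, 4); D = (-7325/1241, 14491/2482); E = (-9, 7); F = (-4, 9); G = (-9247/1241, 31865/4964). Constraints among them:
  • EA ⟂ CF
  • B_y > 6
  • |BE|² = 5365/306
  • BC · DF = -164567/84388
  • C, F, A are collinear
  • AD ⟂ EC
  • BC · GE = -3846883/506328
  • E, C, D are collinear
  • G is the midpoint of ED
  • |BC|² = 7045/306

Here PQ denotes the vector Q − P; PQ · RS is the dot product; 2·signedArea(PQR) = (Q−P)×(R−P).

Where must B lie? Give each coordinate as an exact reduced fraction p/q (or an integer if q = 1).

1. B_x = -491/102  [BC · DF = -164567/84388 ∩ BC · GE = -3846883/506328]
2. B_y = 235/34  [BC · DF = -164567/84388 ∩ BC · GE = -3846883/506328]
   → B = (-491/102, 235/34)

B = (-491/102, 235/34)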